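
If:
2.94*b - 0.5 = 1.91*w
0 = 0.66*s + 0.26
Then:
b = 0.649659863945578*w + 0.170068027210884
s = -0.39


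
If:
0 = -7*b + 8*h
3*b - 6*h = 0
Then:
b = 0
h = 0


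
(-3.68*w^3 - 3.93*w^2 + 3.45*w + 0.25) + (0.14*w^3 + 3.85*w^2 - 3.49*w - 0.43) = -3.54*w^3 - 0.0800000000000001*w^2 - 0.04*w - 0.18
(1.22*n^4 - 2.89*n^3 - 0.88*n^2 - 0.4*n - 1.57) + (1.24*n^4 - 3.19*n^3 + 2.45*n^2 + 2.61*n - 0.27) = 2.46*n^4 - 6.08*n^3 + 1.57*n^2 + 2.21*n - 1.84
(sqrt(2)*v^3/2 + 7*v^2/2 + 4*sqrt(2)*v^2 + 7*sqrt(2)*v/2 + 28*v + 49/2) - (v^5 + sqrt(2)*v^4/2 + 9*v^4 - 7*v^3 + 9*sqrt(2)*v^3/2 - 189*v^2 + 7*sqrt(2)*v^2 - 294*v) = -v^5 - 9*v^4 - sqrt(2)*v^4/2 - 4*sqrt(2)*v^3 + 7*v^3 - 3*sqrt(2)*v^2 + 385*v^2/2 + 7*sqrt(2)*v/2 + 322*v + 49/2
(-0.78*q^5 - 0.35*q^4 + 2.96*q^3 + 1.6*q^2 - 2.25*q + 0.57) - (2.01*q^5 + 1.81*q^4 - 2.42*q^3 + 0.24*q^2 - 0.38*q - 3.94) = -2.79*q^5 - 2.16*q^4 + 5.38*q^3 + 1.36*q^2 - 1.87*q + 4.51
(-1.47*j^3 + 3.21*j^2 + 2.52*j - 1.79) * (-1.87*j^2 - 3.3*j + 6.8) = 2.7489*j^5 - 1.1517*j^4 - 25.3014*j^3 + 16.8593*j^2 + 23.043*j - 12.172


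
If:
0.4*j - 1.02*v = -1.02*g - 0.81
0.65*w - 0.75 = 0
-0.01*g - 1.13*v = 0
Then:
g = -113.0*v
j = 290.7*v - 2.025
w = 1.15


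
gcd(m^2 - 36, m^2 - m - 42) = m + 6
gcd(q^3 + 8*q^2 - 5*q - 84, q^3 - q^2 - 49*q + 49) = q + 7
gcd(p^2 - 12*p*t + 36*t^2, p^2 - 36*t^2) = p - 6*t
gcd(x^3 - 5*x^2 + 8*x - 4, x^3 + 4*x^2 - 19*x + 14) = x^2 - 3*x + 2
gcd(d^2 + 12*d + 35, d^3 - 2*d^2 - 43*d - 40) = d + 5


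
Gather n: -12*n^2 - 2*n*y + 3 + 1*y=-12*n^2 - 2*n*y + y + 3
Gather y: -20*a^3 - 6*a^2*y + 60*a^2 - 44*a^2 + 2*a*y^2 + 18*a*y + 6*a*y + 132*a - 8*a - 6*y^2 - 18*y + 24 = -20*a^3 + 16*a^2 + 124*a + y^2*(2*a - 6) + y*(-6*a^2 + 24*a - 18) + 24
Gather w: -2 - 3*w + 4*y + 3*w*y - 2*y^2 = w*(3*y - 3) - 2*y^2 + 4*y - 2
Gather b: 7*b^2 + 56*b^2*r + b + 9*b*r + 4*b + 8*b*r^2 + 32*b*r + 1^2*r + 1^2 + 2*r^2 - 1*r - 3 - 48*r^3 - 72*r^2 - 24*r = b^2*(56*r + 7) + b*(8*r^2 + 41*r + 5) - 48*r^3 - 70*r^2 - 24*r - 2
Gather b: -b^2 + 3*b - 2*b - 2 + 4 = -b^2 + b + 2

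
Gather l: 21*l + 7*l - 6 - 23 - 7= 28*l - 36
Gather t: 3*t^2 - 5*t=3*t^2 - 5*t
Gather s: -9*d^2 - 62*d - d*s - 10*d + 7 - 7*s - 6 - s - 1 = -9*d^2 - 72*d + s*(-d - 8)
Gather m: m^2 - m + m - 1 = m^2 - 1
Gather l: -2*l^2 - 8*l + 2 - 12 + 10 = -2*l^2 - 8*l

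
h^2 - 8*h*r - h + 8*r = (h - 1)*(h - 8*r)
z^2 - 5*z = z*(z - 5)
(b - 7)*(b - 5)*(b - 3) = b^3 - 15*b^2 + 71*b - 105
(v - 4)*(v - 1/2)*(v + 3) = v^3 - 3*v^2/2 - 23*v/2 + 6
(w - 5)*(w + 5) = w^2 - 25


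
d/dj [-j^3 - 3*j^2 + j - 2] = -3*j^2 - 6*j + 1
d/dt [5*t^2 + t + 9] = 10*t + 1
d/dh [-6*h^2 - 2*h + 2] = -12*h - 2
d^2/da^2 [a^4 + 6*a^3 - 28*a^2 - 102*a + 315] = 12*a^2 + 36*a - 56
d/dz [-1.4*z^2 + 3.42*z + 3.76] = 3.42 - 2.8*z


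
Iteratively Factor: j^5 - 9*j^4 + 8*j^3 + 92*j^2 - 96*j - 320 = (j - 4)*(j^4 - 5*j^3 - 12*j^2 + 44*j + 80) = (j - 5)*(j - 4)*(j^3 - 12*j - 16) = (j - 5)*(j - 4)*(j + 2)*(j^2 - 2*j - 8) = (j - 5)*(j - 4)^2*(j + 2)*(j + 2)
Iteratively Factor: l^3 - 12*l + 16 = (l + 4)*(l^2 - 4*l + 4) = (l - 2)*(l + 4)*(l - 2)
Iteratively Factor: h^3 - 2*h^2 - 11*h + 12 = (h - 4)*(h^2 + 2*h - 3) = (h - 4)*(h - 1)*(h + 3)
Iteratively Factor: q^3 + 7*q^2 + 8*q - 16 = (q + 4)*(q^2 + 3*q - 4) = (q - 1)*(q + 4)*(q + 4)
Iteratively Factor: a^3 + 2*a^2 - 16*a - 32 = (a - 4)*(a^2 + 6*a + 8) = (a - 4)*(a + 4)*(a + 2)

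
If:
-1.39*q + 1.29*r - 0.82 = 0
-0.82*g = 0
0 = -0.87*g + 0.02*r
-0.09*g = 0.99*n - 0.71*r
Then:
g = 0.00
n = 0.00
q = -0.59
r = 0.00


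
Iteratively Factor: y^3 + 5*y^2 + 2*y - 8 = (y + 2)*(y^2 + 3*y - 4) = (y - 1)*(y + 2)*(y + 4)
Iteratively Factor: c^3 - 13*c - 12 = (c - 4)*(c^2 + 4*c + 3) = (c - 4)*(c + 1)*(c + 3)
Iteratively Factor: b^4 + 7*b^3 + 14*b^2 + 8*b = (b + 4)*(b^3 + 3*b^2 + 2*b) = b*(b + 4)*(b^2 + 3*b + 2) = b*(b + 2)*(b + 4)*(b + 1)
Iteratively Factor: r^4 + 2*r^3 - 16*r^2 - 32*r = (r + 2)*(r^3 - 16*r) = r*(r + 2)*(r^2 - 16) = r*(r + 2)*(r + 4)*(r - 4)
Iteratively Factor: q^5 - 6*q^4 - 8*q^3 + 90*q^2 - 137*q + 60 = (q - 1)*(q^4 - 5*q^3 - 13*q^2 + 77*q - 60) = (q - 5)*(q - 1)*(q^3 - 13*q + 12) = (q - 5)*(q - 1)*(q + 4)*(q^2 - 4*q + 3) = (q - 5)*(q - 3)*(q - 1)*(q + 4)*(q - 1)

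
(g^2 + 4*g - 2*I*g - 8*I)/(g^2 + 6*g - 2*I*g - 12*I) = (g + 4)/(g + 6)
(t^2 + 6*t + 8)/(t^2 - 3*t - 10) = (t + 4)/(t - 5)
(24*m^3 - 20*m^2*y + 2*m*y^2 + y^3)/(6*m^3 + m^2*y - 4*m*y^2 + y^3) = (-12*m^2 + 4*m*y + y^2)/(-3*m^2 - 2*m*y + y^2)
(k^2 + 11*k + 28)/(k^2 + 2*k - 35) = (k + 4)/(k - 5)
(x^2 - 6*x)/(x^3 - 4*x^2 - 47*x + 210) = x/(x^2 + 2*x - 35)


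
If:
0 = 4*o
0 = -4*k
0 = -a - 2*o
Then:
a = 0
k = 0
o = 0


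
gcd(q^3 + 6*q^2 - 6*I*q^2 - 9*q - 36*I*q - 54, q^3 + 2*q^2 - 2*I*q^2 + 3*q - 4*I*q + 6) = q - 3*I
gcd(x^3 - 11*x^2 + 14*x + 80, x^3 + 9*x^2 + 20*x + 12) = x + 2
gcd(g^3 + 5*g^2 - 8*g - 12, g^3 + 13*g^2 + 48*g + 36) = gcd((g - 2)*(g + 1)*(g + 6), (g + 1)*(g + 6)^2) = g^2 + 7*g + 6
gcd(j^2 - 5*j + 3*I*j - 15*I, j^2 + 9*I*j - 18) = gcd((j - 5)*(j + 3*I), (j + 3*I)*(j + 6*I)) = j + 3*I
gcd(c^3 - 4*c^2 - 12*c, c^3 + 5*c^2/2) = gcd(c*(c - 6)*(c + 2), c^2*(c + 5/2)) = c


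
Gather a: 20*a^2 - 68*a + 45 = 20*a^2 - 68*a + 45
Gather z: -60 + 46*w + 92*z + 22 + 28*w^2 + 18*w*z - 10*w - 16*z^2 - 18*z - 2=28*w^2 + 36*w - 16*z^2 + z*(18*w + 74) - 40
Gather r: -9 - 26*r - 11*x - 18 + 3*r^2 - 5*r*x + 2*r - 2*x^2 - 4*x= 3*r^2 + r*(-5*x - 24) - 2*x^2 - 15*x - 27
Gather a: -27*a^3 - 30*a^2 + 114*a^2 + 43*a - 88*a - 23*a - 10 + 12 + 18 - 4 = -27*a^3 + 84*a^2 - 68*a + 16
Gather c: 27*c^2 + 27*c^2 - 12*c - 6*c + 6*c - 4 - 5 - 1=54*c^2 - 12*c - 10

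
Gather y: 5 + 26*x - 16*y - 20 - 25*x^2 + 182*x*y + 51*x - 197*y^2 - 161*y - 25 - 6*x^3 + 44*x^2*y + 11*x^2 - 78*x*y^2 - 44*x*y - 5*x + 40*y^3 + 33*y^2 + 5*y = -6*x^3 - 14*x^2 + 72*x + 40*y^3 + y^2*(-78*x - 164) + y*(44*x^2 + 138*x - 172) - 40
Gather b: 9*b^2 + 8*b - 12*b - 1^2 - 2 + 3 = 9*b^2 - 4*b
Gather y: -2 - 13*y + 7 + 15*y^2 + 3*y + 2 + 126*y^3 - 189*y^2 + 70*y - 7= 126*y^3 - 174*y^2 + 60*y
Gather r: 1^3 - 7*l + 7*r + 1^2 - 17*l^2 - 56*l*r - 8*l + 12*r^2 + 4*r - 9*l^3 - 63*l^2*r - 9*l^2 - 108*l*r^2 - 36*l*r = -9*l^3 - 26*l^2 - 15*l + r^2*(12 - 108*l) + r*(-63*l^2 - 92*l + 11) + 2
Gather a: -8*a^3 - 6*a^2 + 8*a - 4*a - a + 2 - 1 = -8*a^3 - 6*a^2 + 3*a + 1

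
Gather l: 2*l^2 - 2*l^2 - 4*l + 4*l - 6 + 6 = 0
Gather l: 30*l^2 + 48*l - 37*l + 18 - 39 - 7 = 30*l^2 + 11*l - 28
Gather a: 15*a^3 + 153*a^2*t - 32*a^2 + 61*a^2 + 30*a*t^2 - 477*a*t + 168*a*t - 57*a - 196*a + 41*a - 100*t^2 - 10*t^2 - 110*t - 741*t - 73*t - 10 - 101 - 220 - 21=15*a^3 + a^2*(153*t + 29) + a*(30*t^2 - 309*t - 212) - 110*t^2 - 924*t - 352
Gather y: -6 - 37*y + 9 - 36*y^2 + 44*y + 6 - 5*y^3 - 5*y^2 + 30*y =-5*y^3 - 41*y^2 + 37*y + 9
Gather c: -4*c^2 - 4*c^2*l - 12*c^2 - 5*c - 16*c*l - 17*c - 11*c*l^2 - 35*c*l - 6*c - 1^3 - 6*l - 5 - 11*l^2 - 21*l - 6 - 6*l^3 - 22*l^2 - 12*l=c^2*(-4*l - 16) + c*(-11*l^2 - 51*l - 28) - 6*l^3 - 33*l^2 - 39*l - 12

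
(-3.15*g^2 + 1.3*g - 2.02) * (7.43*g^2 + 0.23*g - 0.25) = -23.4045*g^4 + 8.9345*g^3 - 13.9221*g^2 - 0.7896*g + 0.505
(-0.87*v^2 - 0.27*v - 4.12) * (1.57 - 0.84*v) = 0.7308*v^3 - 1.1391*v^2 + 3.0369*v - 6.4684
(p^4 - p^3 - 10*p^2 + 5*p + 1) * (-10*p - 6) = -10*p^5 + 4*p^4 + 106*p^3 + 10*p^2 - 40*p - 6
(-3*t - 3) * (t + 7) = -3*t^2 - 24*t - 21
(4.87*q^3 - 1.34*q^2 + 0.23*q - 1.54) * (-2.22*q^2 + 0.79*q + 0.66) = -10.8114*q^5 + 6.8221*q^4 + 1.645*q^3 + 2.7161*q^2 - 1.0648*q - 1.0164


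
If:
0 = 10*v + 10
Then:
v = -1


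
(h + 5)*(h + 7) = h^2 + 12*h + 35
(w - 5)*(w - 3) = w^2 - 8*w + 15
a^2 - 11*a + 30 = (a - 6)*(a - 5)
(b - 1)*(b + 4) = b^2 + 3*b - 4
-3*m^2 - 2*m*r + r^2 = (-3*m + r)*(m + r)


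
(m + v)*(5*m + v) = 5*m^2 + 6*m*v + v^2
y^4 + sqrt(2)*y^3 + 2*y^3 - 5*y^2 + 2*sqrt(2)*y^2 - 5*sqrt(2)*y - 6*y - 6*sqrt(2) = (y - 2)*(y + 1)*(y + 3)*(y + sqrt(2))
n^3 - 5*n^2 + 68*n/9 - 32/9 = (n - 8/3)*(n - 4/3)*(n - 1)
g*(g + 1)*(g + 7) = g^3 + 8*g^2 + 7*g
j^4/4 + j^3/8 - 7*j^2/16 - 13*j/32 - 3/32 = (j/4 + 1/4)*(j - 3/2)*(j + 1/2)^2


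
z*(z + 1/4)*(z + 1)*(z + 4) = z^4 + 21*z^3/4 + 21*z^2/4 + z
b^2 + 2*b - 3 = (b - 1)*(b + 3)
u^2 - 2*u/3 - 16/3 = (u - 8/3)*(u + 2)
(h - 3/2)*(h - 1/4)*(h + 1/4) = h^3 - 3*h^2/2 - h/16 + 3/32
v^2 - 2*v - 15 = (v - 5)*(v + 3)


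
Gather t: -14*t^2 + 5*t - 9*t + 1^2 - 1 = -14*t^2 - 4*t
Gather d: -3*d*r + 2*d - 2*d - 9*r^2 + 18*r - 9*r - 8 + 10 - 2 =-3*d*r - 9*r^2 + 9*r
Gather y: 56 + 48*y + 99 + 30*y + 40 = 78*y + 195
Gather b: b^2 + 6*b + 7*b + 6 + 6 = b^2 + 13*b + 12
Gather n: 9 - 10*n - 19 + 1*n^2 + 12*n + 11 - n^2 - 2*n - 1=0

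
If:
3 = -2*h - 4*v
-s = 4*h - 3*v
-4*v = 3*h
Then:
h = 3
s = -75/4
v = -9/4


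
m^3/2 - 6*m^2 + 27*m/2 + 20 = (m/2 + 1/2)*(m - 8)*(m - 5)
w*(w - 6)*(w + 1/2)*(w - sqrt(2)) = w^4 - 11*w^3/2 - sqrt(2)*w^3 - 3*w^2 + 11*sqrt(2)*w^2/2 + 3*sqrt(2)*w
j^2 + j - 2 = (j - 1)*(j + 2)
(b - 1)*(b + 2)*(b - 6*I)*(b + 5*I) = b^4 + b^3 - I*b^3 + 28*b^2 - I*b^2 + 30*b + 2*I*b - 60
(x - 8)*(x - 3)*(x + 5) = x^3 - 6*x^2 - 31*x + 120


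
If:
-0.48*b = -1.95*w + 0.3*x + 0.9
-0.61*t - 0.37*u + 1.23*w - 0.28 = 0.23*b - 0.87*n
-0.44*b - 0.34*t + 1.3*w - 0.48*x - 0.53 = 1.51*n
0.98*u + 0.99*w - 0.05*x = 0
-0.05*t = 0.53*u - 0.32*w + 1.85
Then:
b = 7.26316844700845 - 0.49080449451721*x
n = -0.151900623580104*x - 0.864773354839742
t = 0.0243131792588895*x + 1.48302221225587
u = 0.0176505995785339*x - 2.27234832340053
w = 0.0330327398111483*x + 2.24939531003285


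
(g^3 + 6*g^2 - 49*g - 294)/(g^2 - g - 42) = g + 7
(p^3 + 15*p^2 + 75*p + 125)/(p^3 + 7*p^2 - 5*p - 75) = (p + 5)/(p - 3)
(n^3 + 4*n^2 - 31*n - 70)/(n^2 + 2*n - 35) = n + 2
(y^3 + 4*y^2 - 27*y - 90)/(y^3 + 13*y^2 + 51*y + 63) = (y^2 + y - 30)/(y^2 + 10*y + 21)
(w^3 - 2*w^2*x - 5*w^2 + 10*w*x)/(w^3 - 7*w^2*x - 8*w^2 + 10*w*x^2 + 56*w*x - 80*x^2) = w*(5 - w)/(-w^2 + 5*w*x + 8*w - 40*x)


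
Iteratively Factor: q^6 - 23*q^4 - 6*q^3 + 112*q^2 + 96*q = (q + 4)*(q^5 - 4*q^4 - 7*q^3 + 22*q^2 + 24*q) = (q - 3)*(q + 4)*(q^4 - q^3 - 10*q^2 - 8*q) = (q - 4)*(q - 3)*(q + 4)*(q^3 + 3*q^2 + 2*q) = (q - 4)*(q - 3)*(q + 2)*(q + 4)*(q^2 + q) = (q - 4)*(q - 3)*(q + 1)*(q + 2)*(q + 4)*(q)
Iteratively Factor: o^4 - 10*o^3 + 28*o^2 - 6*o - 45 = (o - 3)*(o^3 - 7*o^2 + 7*o + 15) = (o - 3)*(o + 1)*(o^2 - 8*o + 15) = (o - 3)^2*(o + 1)*(o - 5)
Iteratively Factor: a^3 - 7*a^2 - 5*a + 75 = (a - 5)*(a^2 - 2*a - 15) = (a - 5)^2*(a + 3)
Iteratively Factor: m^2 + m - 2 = (m - 1)*(m + 2)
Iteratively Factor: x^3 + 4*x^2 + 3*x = (x + 3)*(x^2 + x) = x*(x + 3)*(x + 1)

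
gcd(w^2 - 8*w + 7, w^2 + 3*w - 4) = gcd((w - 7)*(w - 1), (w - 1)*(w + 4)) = w - 1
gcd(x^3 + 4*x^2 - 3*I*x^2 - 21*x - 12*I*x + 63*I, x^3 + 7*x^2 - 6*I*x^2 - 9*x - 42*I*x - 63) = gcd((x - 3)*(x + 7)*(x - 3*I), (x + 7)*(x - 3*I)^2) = x^2 + x*(7 - 3*I) - 21*I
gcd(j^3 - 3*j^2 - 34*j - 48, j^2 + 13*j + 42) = 1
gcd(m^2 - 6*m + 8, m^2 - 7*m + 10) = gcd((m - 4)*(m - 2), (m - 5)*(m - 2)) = m - 2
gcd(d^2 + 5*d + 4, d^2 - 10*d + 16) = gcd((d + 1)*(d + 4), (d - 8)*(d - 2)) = 1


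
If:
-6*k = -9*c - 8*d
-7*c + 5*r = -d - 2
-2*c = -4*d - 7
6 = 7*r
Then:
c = 127/182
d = -255/182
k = -23/28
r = 6/7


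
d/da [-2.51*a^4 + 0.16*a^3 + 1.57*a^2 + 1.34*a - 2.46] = -10.04*a^3 + 0.48*a^2 + 3.14*a + 1.34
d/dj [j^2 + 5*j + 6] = 2*j + 5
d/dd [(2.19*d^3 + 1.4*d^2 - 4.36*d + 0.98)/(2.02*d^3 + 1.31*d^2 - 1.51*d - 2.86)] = (-1.77635683940025e-15*d^5 + 0.0408999999999988*d^4 + 11.0006*d^3 - 21.1314*d^2 - 10.5756*d + 13.9494)/(4.0804*d^6 + 5.2924*d^5 - 4.3843*d^4 - 15.5106*d^3 - 5.2131*d^2 + 8.6372*d + 8.1796)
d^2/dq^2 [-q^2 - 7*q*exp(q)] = -7*q*exp(q) - 14*exp(q) - 2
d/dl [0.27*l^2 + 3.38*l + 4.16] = 0.54*l + 3.38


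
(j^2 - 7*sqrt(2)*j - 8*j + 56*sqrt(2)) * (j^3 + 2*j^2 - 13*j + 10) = j^5 - 7*sqrt(2)*j^4 - 6*j^4 - 29*j^3 + 42*sqrt(2)*j^3 + 114*j^2 + 203*sqrt(2)*j^2 - 798*sqrt(2)*j - 80*j + 560*sqrt(2)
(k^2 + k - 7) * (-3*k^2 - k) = -3*k^4 - 4*k^3 + 20*k^2 + 7*k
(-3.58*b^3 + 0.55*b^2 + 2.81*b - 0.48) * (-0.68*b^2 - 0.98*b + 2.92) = 2.4344*b^5 + 3.1344*b^4 - 12.9034*b^3 - 0.8214*b^2 + 8.6756*b - 1.4016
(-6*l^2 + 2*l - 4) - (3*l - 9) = -6*l^2 - l + 5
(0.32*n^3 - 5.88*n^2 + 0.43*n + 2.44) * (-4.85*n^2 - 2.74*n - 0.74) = -1.552*n^5 + 27.6412*n^4 + 13.7889*n^3 - 8.661*n^2 - 7.0038*n - 1.8056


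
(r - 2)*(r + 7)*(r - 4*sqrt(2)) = r^3 - 4*sqrt(2)*r^2 + 5*r^2 - 20*sqrt(2)*r - 14*r + 56*sqrt(2)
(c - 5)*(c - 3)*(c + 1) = c^3 - 7*c^2 + 7*c + 15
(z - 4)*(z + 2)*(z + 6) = z^3 + 4*z^2 - 20*z - 48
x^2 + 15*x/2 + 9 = (x + 3/2)*(x + 6)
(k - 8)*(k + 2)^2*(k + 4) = k^4 - 44*k^2 - 144*k - 128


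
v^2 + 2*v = v*(v + 2)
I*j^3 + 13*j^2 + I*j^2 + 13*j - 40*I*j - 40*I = (j - 8*I)*(j - 5*I)*(I*j + I)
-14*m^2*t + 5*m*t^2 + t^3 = t*(-2*m + t)*(7*m + t)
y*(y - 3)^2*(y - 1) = y^4 - 7*y^3 + 15*y^2 - 9*y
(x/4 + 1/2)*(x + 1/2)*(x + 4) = x^3/4 + 13*x^2/8 + 11*x/4 + 1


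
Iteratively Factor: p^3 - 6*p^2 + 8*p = (p - 2)*(p^2 - 4*p) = (p - 4)*(p - 2)*(p)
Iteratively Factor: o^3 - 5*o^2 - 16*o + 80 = (o - 5)*(o^2 - 16) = (o - 5)*(o - 4)*(o + 4)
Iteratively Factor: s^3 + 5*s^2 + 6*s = (s + 3)*(s^2 + 2*s) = (s + 2)*(s + 3)*(s)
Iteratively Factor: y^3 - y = (y + 1)*(y^2 - y) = (y - 1)*(y + 1)*(y)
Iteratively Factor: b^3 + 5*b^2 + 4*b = (b + 1)*(b^2 + 4*b) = (b + 1)*(b + 4)*(b)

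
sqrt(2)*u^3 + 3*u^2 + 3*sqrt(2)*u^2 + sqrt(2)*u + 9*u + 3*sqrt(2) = (u + 3)*(u + sqrt(2))*(sqrt(2)*u + 1)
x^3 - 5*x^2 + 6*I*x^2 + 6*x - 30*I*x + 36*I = (x - 3)*(x - 2)*(x + 6*I)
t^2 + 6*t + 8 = (t + 2)*(t + 4)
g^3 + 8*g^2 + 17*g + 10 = (g + 1)*(g + 2)*(g + 5)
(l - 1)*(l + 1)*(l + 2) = l^3 + 2*l^2 - l - 2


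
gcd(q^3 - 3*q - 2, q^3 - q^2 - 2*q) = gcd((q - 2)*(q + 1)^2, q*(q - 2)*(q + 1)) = q^2 - q - 2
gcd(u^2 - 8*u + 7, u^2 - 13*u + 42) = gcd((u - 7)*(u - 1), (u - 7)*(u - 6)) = u - 7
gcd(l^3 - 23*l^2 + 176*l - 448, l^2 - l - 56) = l - 8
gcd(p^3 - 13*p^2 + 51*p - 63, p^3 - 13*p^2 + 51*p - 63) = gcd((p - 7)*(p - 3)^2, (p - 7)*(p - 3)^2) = p^3 - 13*p^2 + 51*p - 63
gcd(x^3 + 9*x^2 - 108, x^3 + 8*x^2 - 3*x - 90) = x^2 + 3*x - 18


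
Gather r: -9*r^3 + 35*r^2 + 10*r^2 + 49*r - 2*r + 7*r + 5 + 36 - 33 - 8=-9*r^3 + 45*r^2 + 54*r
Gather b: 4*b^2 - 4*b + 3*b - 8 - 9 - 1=4*b^2 - b - 18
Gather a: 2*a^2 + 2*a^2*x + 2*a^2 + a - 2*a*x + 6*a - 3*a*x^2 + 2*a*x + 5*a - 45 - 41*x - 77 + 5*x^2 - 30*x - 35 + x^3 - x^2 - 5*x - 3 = a^2*(2*x + 4) + a*(12 - 3*x^2) + x^3 + 4*x^2 - 76*x - 160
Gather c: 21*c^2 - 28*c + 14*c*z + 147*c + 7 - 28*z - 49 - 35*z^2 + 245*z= 21*c^2 + c*(14*z + 119) - 35*z^2 + 217*z - 42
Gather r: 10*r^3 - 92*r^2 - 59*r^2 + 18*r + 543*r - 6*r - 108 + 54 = 10*r^3 - 151*r^2 + 555*r - 54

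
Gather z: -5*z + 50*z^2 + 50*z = 50*z^2 + 45*z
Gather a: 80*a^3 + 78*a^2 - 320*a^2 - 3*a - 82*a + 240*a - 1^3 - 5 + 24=80*a^3 - 242*a^2 + 155*a + 18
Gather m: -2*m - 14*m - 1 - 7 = -16*m - 8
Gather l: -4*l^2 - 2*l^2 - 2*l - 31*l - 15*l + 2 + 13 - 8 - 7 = -6*l^2 - 48*l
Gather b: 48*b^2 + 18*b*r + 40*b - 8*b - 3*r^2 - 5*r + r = 48*b^2 + b*(18*r + 32) - 3*r^2 - 4*r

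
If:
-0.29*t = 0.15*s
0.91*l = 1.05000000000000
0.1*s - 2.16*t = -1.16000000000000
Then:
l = 1.15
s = -0.95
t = 0.49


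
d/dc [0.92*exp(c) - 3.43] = 0.92*exp(c)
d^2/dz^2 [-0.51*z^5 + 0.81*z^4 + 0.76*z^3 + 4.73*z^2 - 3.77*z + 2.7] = -10.2*z^3 + 9.72*z^2 + 4.56*z + 9.46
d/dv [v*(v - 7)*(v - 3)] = 3*v^2 - 20*v + 21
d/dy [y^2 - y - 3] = 2*y - 1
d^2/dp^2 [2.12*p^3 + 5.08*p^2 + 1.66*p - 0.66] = 12.72*p + 10.16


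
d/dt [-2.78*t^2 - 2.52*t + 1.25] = -5.56*t - 2.52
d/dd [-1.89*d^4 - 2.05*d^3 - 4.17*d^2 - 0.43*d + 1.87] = -7.56*d^3 - 6.15*d^2 - 8.34*d - 0.43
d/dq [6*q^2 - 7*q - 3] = 12*q - 7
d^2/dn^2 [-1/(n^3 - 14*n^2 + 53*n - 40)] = 2*((3*n - 14)*(n^3 - 14*n^2 + 53*n - 40) - (3*n^2 - 28*n + 53)^2)/(n^3 - 14*n^2 + 53*n - 40)^3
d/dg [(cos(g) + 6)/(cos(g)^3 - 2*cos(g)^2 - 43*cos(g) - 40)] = (-45*cos(g)/2 + 8*cos(2*g) + cos(3*g)/2 - 210)*sin(g)/((cos(g) - 8)^2*(cos(g) + 1)^2*(cos(g) + 5)^2)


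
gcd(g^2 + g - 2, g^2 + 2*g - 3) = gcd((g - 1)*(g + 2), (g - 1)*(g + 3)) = g - 1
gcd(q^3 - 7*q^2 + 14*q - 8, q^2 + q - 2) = q - 1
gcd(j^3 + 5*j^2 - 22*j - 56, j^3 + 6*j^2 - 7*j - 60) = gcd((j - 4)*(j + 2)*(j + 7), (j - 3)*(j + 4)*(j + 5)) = 1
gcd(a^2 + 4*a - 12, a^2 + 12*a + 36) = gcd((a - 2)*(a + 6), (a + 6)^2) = a + 6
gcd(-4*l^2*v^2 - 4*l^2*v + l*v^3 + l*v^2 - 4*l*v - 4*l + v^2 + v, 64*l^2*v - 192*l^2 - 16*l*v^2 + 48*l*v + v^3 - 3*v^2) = 1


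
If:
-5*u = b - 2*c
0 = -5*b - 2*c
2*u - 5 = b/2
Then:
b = -50/29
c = 125/29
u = 60/29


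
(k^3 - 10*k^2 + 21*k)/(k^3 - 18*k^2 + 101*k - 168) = k/(k - 8)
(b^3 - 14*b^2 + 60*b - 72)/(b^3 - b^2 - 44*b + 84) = (b - 6)/(b + 7)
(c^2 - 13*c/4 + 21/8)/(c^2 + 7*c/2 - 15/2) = (c - 7/4)/(c + 5)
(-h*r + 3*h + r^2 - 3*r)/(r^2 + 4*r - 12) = (-h*r + 3*h + r^2 - 3*r)/(r^2 + 4*r - 12)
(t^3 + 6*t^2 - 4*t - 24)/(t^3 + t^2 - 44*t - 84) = (t - 2)/(t - 7)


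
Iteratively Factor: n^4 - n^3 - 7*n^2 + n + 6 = (n - 3)*(n^3 + 2*n^2 - n - 2) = (n - 3)*(n - 1)*(n^2 + 3*n + 2) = (n - 3)*(n - 1)*(n + 2)*(n + 1)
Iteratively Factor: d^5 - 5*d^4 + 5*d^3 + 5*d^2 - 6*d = (d - 2)*(d^4 - 3*d^3 - d^2 + 3*d) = d*(d - 2)*(d^3 - 3*d^2 - d + 3) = d*(d - 3)*(d - 2)*(d^2 - 1) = d*(d - 3)*(d - 2)*(d - 1)*(d + 1)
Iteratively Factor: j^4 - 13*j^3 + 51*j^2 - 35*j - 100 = (j - 5)*(j^3 - 8*j^2 + 11*j + 20) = (j - 5)*(j - 4)*(j^2 - 4*j - 5) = (j - 5)*(j - 4)*(j + 1)*(j - 5)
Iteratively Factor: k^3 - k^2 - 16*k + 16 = (k + 4)*(k^2 - 5*k + 4) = (k - 1)*(k + 4)*(k - 4)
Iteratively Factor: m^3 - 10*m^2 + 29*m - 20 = (m - 5)*(m^2 - 5*m + 4) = (m - 5)*(m - 1)*(m - 4)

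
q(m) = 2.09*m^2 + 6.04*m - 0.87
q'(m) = 4.18*m + 6.04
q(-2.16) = -4.17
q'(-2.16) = -2.99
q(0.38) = 1.73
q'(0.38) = 7.63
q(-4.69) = 16.77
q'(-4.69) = -13.56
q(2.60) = 28.96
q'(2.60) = 16.91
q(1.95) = 18.86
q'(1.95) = 14.19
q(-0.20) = -1.99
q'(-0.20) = 5.20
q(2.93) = 34.77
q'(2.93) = 18.29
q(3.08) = 37.56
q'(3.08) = 18.91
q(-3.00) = -0.18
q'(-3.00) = -6.50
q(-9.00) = 114.06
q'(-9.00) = -31.58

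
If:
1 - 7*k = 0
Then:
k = 1/7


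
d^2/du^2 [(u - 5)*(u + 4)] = 2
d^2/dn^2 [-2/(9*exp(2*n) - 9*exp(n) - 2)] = 18*(18*(2*exp(n) - 1)^2*exp(n) + (4*exp(n) - 1)*(-9*exp(2*n) + 9*exp(n) + 2))*exp(n)/(-9*exp(2*n) + 9*exp(n) + 2)^3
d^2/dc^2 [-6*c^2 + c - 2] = -12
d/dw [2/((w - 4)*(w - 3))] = 2*(7 - 2*w)/(w^4 - 14*w^3 + 73*w^2 - 168*w + 144)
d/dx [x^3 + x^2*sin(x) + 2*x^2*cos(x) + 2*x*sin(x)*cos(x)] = -2*x^2*sin(x) + x^2*cos(x) + 3*x^2 + 2*x*sin(x) + 4*x*cos(x) + 2*x*cos(2*x) + sin(2*x)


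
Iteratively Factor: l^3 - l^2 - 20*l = (l - 5)*(l^2 + 4*l) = l*(l - 5)*(l + 4)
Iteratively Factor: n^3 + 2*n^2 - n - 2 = (n + 2)*(n^2 - 1) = (n - 1)*(n + 2)*(n + 1)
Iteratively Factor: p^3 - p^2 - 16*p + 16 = (p - 4)*(p^2 + 3*p - 4) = (p - 4)*(p - 1)*(p + 4)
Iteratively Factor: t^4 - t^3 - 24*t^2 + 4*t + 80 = (t - 2)*(t^3 + t^2 - 22*t - 40) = (t - 2)*(t + 4)*(t^2 - 3*t - 10) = (t - 5)*(t - 2)*(t + 4)*(t + 2)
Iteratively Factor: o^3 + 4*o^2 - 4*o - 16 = (o + 4)*(o^2 - 4) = (o + 2)*(o + 4)*(o - 2)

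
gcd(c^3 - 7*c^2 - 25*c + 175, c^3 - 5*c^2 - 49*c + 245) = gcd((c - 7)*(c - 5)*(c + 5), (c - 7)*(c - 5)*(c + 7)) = c^2 - 12*c + 35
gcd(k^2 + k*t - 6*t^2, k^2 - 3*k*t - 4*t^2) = 1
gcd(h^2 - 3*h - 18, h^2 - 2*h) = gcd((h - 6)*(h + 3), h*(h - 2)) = 1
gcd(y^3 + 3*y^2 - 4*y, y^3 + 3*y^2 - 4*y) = y^3 + 3*y^2 - 4*y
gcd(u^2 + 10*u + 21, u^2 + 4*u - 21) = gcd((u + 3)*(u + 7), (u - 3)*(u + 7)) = u + 7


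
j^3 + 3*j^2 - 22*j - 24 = (j - 4)*(j + 1)*(j + 6)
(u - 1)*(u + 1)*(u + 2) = u^3 + 2*u^2 - u - 2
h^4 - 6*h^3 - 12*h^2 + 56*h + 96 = (h - 6)*(h - 4)*(h + 2)^2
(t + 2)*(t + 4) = t^2 + 6*t + 8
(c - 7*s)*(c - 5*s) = c^2 - 12*c*s + 35*s^2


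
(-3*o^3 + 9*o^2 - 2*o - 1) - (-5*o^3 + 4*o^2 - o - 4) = 2*o^3 + 5*o^2 - o + 3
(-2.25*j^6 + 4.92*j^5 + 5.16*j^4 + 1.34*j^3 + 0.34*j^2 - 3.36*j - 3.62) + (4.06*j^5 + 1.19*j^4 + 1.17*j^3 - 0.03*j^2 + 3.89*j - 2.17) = -2.25*j^6 + 8.98*j^5 + 6.35*j^4 + 2.51*j^3 + 0.31*j^2 + 0.53*j - 5.79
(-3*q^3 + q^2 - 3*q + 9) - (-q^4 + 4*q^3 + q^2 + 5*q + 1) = q^4 - 7*q^3 - 8*q + 8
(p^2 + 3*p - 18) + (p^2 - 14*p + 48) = 2*p^2 - 11*p + 30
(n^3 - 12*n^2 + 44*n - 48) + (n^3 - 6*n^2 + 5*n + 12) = 2*n^3 - 18*n^2 + 49*n - 36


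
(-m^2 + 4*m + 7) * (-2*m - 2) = 2*m^3 - 6*m^2 - 22*m - 14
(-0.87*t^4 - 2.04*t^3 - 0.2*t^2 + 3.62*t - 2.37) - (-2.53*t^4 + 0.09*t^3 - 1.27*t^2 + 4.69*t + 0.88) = 1.66*t^4 - 2.13*t^3 + 1.07*t^2 - 1.07*t - 3.25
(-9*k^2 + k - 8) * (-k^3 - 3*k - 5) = 9*k^5 - k^4 + 35*k^3 + 42*k^2 + 19*k + 40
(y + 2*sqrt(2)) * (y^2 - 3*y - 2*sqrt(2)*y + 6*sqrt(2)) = y^3 - 3*y^2 - 8*y + 24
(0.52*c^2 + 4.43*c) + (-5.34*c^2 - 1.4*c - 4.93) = -4.82*c^2 + 3.03*c - 4.93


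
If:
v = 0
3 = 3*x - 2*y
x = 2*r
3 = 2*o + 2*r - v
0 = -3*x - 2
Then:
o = 11/6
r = -1/3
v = 0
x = -2/3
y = -5/2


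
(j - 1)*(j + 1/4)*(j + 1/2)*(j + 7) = j^4 + 27*j^3/4 - 19*j^2/8 - 9*j/2 - 7/8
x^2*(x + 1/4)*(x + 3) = x^4 + 13*x^3/4 + 3*x^2/4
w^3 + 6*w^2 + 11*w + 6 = (w + 1)*(w + 2)*(w + 3)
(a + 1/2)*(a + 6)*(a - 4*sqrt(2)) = a^3 - 4*sqrt(2)*a^2 + 13*a^2/2 - 26*sqrt(2)*a + 3*a - 12*sqrt(2)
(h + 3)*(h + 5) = h^2 + 8*h + 15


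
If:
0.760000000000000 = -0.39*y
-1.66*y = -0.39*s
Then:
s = -8.29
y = -1.95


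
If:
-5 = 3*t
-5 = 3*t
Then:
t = -5/3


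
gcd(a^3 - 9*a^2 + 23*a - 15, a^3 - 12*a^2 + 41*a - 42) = a - 3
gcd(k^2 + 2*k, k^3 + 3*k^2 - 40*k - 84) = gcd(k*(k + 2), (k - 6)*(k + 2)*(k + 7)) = k + 2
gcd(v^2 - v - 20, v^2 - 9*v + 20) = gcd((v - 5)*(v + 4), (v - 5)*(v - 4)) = v - 5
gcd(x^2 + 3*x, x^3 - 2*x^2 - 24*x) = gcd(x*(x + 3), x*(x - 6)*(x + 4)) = x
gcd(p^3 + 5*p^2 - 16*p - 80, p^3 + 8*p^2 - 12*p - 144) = p - 4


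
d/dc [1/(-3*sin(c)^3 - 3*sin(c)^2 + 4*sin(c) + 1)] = (9*sin(c)^2 + 6*sin(c) - 4)*cos(c)/(3*sin(c)^3 + 3*sin(c)^2 - 4*sin(c) - 1)^2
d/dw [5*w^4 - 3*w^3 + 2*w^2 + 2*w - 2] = 20*w^3 - 9*w^2 + 4*w + 2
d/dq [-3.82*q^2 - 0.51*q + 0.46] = -7.64*q - 0.51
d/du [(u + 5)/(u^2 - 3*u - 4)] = (-u^2 - 10*u + 11)/(u^4 - 6*u^3 + u^2 + 24*u + 16)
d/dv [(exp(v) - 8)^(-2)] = -2*exp(v)/(exp(v) - 8)^3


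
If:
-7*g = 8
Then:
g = -8/7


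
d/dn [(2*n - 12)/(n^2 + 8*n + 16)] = 2*(16 - n)/(n^3 + 12*n^2 + 48*n + 64)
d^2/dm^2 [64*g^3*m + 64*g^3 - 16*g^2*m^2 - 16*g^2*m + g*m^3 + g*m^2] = 2*g*(-16*g + 3*m + 1)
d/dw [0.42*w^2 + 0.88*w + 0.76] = 0.84*w + 0.88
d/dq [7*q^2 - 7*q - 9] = 14*q - 7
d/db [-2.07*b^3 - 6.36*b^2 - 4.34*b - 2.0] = -6.21*b^2 - 12.72*b - 4.34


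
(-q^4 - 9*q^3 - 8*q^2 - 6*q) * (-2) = 2*q^4 + 18*q^3 + 16*q^2 + 12*q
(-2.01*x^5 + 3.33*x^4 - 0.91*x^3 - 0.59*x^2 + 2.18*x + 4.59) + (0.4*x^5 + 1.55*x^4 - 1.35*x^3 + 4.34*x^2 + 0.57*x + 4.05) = -1.61*x^5 + 4.88*x^4 - 2.26*x^3 + 3.75*x^2 + 2.75*x + 8.64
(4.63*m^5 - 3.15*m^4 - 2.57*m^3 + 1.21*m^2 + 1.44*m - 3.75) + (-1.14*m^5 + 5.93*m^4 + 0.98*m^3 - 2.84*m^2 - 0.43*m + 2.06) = 3.49*m^5 + 2.78*m^4 - 1.59*m^3 - 1.63*m^2 + 1.01*m - 1.69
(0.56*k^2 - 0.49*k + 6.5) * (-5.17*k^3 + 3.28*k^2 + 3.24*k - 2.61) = -2.8952*k^5 + 4.3701*k^4 - 33.3978*k^3 + 18.2708*k^2 + 22.3389*k - 16.965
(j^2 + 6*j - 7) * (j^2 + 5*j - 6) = j^4 + 11*j^3 + 17*j^2 - 71*j + 42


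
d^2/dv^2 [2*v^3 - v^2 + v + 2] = 12*v - 2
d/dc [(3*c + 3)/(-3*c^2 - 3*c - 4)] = 3*(3*c^2 + 6*c - 1)/(9*c^4 + 18*c^3 + 33*c^2 + 24*c + 16)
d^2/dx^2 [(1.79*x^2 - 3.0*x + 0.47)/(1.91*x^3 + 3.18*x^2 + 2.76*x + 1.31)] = (13.060198*x^6 - 65.6658*x^5 - 145.3701*x^4 - 77.493394*x^3 + 88.717788*x^2 + 92.679054*x + 31.08193)/(6.967871*x^9 + 34.802874*x^8 + 88.15032*x^7 + 147.076593*x^6 + 175.119588*x^5 + 153.848412*x^4 + 99.843477*x^3 + 46.308762*x^2 + 14.209308*x + 2.248091)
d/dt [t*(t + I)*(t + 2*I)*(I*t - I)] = 4*I*t^3 + t^2*(-9 - 3*I) + t*(6 - 4*I) + 2*I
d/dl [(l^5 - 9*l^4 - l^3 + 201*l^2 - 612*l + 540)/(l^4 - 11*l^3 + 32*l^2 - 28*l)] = (l^6 - 18*l^5 + 120*l^4 - 538*l^3 + 2139*l^2 - 4860*l + 3780)/(l^2*(l^4 - 18*l^3 + 109*l^2 - 252*l + 196))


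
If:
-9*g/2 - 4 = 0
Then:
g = -8/9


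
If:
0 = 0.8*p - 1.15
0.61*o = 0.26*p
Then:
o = 0.61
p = 1.44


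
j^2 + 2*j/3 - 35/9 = (j - 5/3)*(j + 7/3)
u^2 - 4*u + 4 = (u - 2)^2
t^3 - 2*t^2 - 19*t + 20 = (t - 5)*(t - 1)*(t + 4)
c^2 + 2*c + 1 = (c + 1)^2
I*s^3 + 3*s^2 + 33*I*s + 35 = (s - 7*I)*(s + 5*I)*(I*s + 1)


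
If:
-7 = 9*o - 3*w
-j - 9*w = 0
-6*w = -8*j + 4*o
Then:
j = -6/17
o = -13/17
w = 2/51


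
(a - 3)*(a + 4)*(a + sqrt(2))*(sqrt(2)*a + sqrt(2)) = sqrt(2)*a^4 + 2*a^3 + 2*sqrt(2)*a^3 - 11*sqrt(2)*a^2 + 4*a^2 - 22*a - 12*sqrt(2)*a - 24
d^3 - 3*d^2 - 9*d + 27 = (d - 3)^2*(d + 3)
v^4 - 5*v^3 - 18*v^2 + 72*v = v*(v - 6)*(v - 3)*(v + 4)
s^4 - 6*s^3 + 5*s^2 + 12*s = s*(s - 4)*(s - 3)*(s + 1)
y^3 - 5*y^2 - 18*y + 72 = (y - 6)*(y - 3)*(y + 4)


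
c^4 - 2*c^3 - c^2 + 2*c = c*(c - 2)*(c - 1)*(c + 1)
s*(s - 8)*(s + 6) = s^3 - 2*s^2 - 48*s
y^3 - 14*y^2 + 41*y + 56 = (y - 8)*(y - 7)*(y + 1)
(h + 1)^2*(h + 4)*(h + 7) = h^4 + 13*h^3 + 51*h^2 + 67*h + 28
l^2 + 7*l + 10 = (l + 2)*(l + 5)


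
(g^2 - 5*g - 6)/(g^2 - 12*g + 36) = (g + 1)/(g - 6)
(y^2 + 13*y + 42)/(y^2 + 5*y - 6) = (y + 7)/(y - 1)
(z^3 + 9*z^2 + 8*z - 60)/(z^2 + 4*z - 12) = z + 5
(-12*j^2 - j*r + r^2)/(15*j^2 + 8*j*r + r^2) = (-4*j + r)/(5*j + r)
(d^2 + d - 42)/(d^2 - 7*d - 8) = (-d^2 - d + 42)/(-d^2 + 7*d + 8)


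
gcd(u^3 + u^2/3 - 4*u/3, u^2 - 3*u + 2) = u - 1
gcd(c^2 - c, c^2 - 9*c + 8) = c - 1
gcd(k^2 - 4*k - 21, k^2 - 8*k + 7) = k - 7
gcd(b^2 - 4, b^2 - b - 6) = b + 2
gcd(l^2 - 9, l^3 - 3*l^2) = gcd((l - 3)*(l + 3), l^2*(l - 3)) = l - 3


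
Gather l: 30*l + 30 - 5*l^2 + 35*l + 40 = -5*l^2 + 65*l + 70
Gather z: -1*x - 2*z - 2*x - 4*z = -3*x - 6*z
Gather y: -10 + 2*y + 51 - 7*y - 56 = -5*y - 15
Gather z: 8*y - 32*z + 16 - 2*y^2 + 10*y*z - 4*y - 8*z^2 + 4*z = -2*y^2 + 4*y - 8*z^2 + z*(10*y - 28) + 16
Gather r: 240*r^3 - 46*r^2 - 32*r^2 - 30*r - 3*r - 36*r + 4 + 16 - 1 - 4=240*r^3 - 78*r^2 - 69*r + 15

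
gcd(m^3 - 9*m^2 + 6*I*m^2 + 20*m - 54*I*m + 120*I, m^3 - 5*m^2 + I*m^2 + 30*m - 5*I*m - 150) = m^2 + m*(-5 + 6*I) - 30*I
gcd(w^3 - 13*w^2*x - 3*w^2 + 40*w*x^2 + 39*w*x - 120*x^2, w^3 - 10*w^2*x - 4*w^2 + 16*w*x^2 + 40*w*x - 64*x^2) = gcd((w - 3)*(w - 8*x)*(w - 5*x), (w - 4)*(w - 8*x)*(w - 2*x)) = -w + 8*x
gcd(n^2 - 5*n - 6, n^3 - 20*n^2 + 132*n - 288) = n - 6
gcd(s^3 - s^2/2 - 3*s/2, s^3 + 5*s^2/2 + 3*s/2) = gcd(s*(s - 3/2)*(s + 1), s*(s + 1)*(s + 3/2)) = s^2 + s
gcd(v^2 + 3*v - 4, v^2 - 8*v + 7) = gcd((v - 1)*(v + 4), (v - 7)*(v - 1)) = v - 1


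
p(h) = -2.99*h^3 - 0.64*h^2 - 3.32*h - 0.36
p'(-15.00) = -2002.37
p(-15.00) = 9996.69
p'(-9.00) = -718.37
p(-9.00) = 2157.39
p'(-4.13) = -151.03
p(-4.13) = 213.07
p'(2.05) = -43.64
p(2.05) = -35.61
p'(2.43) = -59.40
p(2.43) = -55.11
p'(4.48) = -189.09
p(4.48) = -296.93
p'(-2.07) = -39.11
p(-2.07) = 30.29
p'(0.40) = -5.27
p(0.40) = -1.98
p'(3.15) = -96.36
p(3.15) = -110.62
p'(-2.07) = -39.11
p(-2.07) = 30.29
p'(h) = -8.97*h^2 - 1.28*h - 3.32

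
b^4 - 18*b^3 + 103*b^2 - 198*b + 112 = (b - 8)*(b - 7)*(b - 2)*(b - 1)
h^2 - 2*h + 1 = (h - 1)^2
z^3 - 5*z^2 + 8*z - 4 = (z - 2)^2*(z - 1)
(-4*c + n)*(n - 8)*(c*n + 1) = -4*c^2*n^2 + 32*c^2*n + c*n^3 - 8*c*n^2 - 4*c*n + 32*c + n^2 - 8*n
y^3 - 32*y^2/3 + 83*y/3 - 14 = (y - 7)*(y - 3)*(y - 2/3)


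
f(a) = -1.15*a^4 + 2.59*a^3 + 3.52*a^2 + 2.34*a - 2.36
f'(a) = -4.6*a^3 + 7.77*a^2 + 7.04*a + 2.34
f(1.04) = 5.45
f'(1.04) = 12.89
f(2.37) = 21.15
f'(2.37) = 1.43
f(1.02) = 5.19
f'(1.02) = 12.72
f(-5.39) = -1288.91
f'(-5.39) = 910.45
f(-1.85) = -24.51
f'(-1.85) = 45.03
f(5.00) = -297.66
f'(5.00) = -343.21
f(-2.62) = -85.10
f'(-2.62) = 119.96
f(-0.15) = -2.64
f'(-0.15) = 1.47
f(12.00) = -18838.28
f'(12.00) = -6743.10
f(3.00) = 13.12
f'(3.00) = -30.81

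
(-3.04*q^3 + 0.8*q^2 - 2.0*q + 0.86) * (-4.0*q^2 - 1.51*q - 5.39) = 12.16*q^5 + 1.3904*q^4 + 23.1776*q^3 - 4.732*q^2 + 9.4814*q - 4.6354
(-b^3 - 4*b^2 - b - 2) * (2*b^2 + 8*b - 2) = -2*b^5 - 16*b^4 - 32*b^3 - 4*b^2 - 14*b + 4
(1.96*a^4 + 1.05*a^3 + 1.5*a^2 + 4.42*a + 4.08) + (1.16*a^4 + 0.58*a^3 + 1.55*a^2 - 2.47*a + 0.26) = 3.12*a^4 + 1.63*a^3 + 3.05*a^2 + 1.95*a + 4.34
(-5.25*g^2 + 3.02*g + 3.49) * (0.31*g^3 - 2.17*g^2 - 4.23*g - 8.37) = -1.6275*g^5 + 12.3287*g^4 + 16.736*g^3 + 23.5946*g^2 - 40.0401*g - 29.2113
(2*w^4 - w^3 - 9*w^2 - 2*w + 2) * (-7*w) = -14*w^5 + 7*w^4 + 63*w^3 + 14*w^2 - 14*w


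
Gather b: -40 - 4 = -44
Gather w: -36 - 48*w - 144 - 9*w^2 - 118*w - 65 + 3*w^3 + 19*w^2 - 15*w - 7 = 3*w^3 + 10*w^2 - 181*w - 252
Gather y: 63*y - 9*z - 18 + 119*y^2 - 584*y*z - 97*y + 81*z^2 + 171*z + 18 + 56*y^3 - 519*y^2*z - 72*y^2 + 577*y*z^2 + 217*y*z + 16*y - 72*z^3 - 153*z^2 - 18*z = 56*y^3 + y^2*(47 - 519*z) + y*(577*z^2 - 367*z - 18) - 72*z^3 - 72*z^2 + 144*z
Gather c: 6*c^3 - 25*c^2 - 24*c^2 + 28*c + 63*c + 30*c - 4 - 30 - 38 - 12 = 6*c^3 - 49*c^2 + 121*c - 84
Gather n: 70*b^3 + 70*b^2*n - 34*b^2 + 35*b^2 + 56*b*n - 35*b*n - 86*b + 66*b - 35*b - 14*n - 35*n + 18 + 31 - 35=70*b^3 + b^2 - 55*b + n*(70*b^2 + 21*b - 49) + 14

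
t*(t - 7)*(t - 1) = t^3 - 8*t^2 + 7*t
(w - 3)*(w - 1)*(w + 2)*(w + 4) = w^4 + 2*w^3 - 13*w^2 - 14*w + 24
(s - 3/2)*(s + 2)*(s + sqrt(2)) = s^3 + s^2/2 + sqrt(2)*s^2 - 3*s + sqrt(2)*s/2 - 3*sqrt(2)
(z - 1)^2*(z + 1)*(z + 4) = z^4 + 3*z^3 - 5*z^2 - 3*z + 4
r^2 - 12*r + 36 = (r - 6)^2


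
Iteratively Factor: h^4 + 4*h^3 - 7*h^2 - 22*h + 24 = (h + 4)*(h^3 - 7*h + 6) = (h - 2)*(h + 4)*(h^2 + 2*h - 3) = (h - 2)*(h + 3)*(h + 4)*(h - 1)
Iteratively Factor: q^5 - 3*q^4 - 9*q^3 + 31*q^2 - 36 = (q - 2)*(q^4 - q^3 - 11*q^2 + 9*q + 18) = (q - 3)*(q - 2)*(q^3 + 2*q^2 - 5*q - 6) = (q - 3)*(q - 2)*(q + 1)*(q^2 + q - 6) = (q - 3)*(q - 2)^2*(q + 1)*(q + 3)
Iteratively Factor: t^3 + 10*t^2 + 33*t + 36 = (t + 4)*(t^2 + 6*t + 9) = (t + 3)*(t + 4)*(t + 3)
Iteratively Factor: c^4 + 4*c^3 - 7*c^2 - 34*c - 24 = (c - 3)*(c^3 + 7*c^2 + 14*c + 8) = (c - 3)*(c + 4)*(c^2 + 3*c + 2) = (c - 3)*(c + 2)*(c + 4)*(c + 1)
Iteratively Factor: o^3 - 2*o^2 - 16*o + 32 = (o - 2)*(o^2 - 16) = (o - 4)*(o - 2)*(o + 4)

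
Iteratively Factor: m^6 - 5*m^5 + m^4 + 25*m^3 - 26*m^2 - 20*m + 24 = (m - 1)*(m^5 - 4*m^4 - 3*m^3 + 22*m^2 - 4*m - 24) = (m - 3)*(m - 1)*(m^4 - m^3 - 6*m^2 + 4*m + 8) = (m - 3)*(m - 2)*(m - 1)*(m^3 + m^2 - 4*m - 4) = (m - 3)*(m - 2)*(m - 1)*(m + 2)*(m^2 - m - 2) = (m - 3)*(m - 2)*(m - 1)*(m + 1)*(m + 2)*(m - 2)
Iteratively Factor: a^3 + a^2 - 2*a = (a)*(a^2 + a - 2) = a*(a - 1)*(a + 2)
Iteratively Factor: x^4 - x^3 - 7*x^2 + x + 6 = (x - 1)*(x^3 - 7*x - 6) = (x - 1)*(x + 2)*(x^2 - 2*x - 3) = (x - 3)*(x - 1)*(x + 2)*(x + 1)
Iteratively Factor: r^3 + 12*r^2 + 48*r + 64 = (r + 4)*(r^2 + 8*r + 16) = (r + 4)^2*(r + 4)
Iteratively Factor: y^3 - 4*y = (y)*(y^2 - 4) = y*(y - 2)*(y + 2)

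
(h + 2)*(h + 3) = h^2 + 5*h + 6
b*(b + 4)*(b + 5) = b^3 + 9*b^2 + 20*b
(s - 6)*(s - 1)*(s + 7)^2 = s^4 + 7*s^3 - 43*s^2 - 259*s + 294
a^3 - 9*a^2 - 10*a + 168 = (a - 7)*(a - 6)*(a + 4)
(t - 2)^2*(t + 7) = t^3 + 3*t^2 - 24*t + 28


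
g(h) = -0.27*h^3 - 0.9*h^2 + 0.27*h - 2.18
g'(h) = -0.81*h^2 - 1.8*h + 0.27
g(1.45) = -4.50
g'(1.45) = -4.04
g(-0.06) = -2.20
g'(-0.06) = 0.38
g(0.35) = -2.21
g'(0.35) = -0.46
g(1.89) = -6.71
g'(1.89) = -6.03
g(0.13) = -2.16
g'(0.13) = 0.02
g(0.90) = -2.86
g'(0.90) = -2.01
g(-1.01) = -3.09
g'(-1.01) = 1.26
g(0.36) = -2.21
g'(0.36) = -0.48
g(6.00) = -91.28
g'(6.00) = -39.69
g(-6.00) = 22.12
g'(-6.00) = -18.09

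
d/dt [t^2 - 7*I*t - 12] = 2*t - 7*I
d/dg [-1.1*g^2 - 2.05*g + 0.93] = -2.2*g - 2.05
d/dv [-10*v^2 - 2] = -20*v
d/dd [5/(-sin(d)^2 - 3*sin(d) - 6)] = 5*(2*sin(d) + 3)*cos(d)/(sin(d)^2 + 3*sin(d) + 6)^2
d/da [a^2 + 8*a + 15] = 2*a + 8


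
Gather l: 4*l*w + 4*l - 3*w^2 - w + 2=l*(4*w + 4) - 3*w^2 - w + 2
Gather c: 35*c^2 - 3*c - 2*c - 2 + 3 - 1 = 35*c^2 - 5*c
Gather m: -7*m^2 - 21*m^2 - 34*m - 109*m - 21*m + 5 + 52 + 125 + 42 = -28*m^2 - 164*m + 224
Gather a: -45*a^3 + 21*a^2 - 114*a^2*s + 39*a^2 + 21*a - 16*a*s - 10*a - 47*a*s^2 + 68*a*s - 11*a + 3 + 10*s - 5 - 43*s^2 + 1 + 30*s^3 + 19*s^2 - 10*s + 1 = -45*a^3 + a^2*(60 - 114*s) + a*(-47*s^2 + 52*s) + 30*s^3 - 24*s^2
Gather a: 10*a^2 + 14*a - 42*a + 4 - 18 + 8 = 10*a^2 - 28*a - 6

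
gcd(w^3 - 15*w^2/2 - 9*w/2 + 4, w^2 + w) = w + 1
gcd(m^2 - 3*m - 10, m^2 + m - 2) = m + 2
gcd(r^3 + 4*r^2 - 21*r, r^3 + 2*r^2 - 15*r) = r^2 - 3*r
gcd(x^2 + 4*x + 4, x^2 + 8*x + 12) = x + 2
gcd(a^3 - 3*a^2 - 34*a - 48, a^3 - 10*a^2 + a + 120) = a^2 - 5*a - 24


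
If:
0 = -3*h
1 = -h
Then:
No Solution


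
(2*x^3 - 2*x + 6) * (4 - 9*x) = -18*x^4 + 8*x^3 + 18*x^2 - 62*x + 24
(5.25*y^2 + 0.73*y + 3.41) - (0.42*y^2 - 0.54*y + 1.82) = 4.83*y^2 + 1.27*y + 1.59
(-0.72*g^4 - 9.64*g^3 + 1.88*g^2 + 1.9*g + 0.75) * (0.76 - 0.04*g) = 0.0288*g^5 - 0.1616*g^4 - 7.4016*g^3 + 1.3528*g^2 + 1.414*g + 0.57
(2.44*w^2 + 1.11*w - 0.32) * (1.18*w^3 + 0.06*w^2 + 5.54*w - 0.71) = 2.8792*w^5 + 1.4562*w^4 + 13.2066*w^3 + 4.3978*w^2 - 2.5609*w + 0.2272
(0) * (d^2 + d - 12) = 0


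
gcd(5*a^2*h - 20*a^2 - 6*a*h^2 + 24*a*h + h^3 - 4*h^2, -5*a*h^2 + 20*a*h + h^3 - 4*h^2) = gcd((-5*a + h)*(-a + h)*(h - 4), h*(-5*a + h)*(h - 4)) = 5*a*h - 20*a - h^2 + 4*h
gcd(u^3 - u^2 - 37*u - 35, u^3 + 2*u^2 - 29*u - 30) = u + 1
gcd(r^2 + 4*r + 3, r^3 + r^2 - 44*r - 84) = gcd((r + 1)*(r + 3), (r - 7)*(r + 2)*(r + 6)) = 1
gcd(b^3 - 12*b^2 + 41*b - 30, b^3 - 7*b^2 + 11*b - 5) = b^2 - 6*b + 5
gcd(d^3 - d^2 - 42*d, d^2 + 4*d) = d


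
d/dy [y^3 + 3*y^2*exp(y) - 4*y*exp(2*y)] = 3*y^2*exp(y) + 3*y^2 - 8*y*exp(2*y) + 6*y*exp(y) - 4*exp(2*y)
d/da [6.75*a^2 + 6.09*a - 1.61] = 13.5*a + 6.09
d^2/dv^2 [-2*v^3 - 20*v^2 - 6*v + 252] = -12*v - 40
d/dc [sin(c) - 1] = cos(c)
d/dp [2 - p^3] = -3*p^2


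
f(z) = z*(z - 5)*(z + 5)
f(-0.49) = 12.13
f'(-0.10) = -24.97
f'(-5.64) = 70.43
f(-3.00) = 48.00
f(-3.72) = 41.52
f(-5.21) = -11.17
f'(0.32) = -24.69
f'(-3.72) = 16.52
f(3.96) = -36.90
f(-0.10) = 2.50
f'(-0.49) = -24.28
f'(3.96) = 22.04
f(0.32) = -7.97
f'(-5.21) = 56.43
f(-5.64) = -38.41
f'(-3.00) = 2.00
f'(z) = z*(z - 5) + z*(z + 5) + (z - 5)*(z + 5) = 3*z^2 - 25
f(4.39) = -25.15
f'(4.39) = 32.82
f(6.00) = 66.00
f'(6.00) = 83.00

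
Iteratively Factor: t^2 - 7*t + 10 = (t - 5)*(t - 2)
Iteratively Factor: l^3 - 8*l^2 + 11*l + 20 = (l - 4)*(l^2 - 4*l - 5) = (l - 4)*(l + 1)*(l - 5)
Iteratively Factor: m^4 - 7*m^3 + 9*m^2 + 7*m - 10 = (m - 5)*(m^3 - 2*m^2 - m + 2) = (m - 5)*(m - 1)*(m^2 - m - 2) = (m - 5)*(m - 1)*(m + 1)*(m - 2)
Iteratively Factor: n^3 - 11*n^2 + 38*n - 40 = (n - 5)*(n^2 - 6*n + 8) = (n - 5)*(n - 4)*(n - 2)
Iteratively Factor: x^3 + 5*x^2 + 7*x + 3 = (x + 1)*(x^2 + 4*x + 3) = (x + 1)*(x + 3)*(x + 1)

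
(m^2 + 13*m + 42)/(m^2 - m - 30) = (m^2 + 13*m + 42)/(m^2 - m - 30)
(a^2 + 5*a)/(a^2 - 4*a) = (a + 5)/(a - 4)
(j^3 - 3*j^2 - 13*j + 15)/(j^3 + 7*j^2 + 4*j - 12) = (j^2 - 2*j - 15)/(j^2 + 8*j + 12)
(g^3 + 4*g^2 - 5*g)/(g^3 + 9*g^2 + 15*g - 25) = g/(g + 5)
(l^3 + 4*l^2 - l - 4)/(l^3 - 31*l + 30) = (l^2 + 5*l + 4)/(l^2 + l - 30)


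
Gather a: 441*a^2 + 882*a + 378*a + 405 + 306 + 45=441*a^2 + 1260*a + 756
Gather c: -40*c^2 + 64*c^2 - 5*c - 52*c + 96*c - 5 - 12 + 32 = 24*c^2 + 39*c + 15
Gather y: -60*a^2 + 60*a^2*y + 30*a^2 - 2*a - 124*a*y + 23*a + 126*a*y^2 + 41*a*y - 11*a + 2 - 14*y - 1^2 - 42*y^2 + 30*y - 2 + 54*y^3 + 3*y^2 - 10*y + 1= -30*a^2 + 10*a + 54*y^3 + y^2*(126*a - 39) + y*(60*a^2 - 83*a + 6)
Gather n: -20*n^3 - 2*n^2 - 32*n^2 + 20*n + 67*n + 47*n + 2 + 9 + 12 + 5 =-20*n^3 - 34*n^2 + 134*n + 28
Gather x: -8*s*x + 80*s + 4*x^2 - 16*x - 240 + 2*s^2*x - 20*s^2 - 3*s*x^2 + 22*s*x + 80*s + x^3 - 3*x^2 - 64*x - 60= -20*s^2 + 160*s + x^3 + x^2*(1 - 3*s) + x*(2*s^2 + 14*s - 80) - 300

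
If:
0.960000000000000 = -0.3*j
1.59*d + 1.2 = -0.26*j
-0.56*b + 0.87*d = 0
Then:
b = -0.36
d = -0.23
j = -3.20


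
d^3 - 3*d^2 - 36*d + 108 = (d - 6)*(d - 3)*(d + 6)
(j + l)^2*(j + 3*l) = j^3 + 5*j^2*l + 7*j*l^2 + 3*l^3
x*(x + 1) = x^2 + x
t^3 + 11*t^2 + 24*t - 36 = (t - 1)*(t + 6)^2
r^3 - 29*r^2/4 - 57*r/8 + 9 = (r - 8)*(r - 3/4)*(r + 3/2)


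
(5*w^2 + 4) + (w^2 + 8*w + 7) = 6*w^2 + 8*w + 11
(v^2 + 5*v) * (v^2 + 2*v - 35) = v^4 + 7*v^3 - 25*v^2 - 175*v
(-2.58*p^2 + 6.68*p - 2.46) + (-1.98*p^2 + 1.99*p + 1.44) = -4.56*p^2 + 8.67*p - 1.02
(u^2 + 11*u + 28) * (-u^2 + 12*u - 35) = -u^4 + u^3 + 69*u^2 - 49*u - 980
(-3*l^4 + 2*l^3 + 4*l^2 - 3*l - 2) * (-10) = 30*l^4 - 20*l^3 - 40*l^2 + 30*l + 20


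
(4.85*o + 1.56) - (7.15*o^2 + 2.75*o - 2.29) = -7.15*o^2 + 2.1*o + 3.85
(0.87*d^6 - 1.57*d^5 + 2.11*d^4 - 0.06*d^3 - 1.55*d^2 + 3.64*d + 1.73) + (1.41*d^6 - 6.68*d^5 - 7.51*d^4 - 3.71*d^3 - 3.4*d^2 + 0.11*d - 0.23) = 2.28*d^6 - 8.25*d^5 - 5.4*d^4 - 3.77*d^3 - 4.95*d^2 + 3.75*d + 1.5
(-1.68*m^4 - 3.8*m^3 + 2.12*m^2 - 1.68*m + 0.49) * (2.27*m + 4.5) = -3.8136*m^5 - 16.186*m^4 - 12.2876*m^3 + 5.7264*m^2 - 6.4477*m + 2.205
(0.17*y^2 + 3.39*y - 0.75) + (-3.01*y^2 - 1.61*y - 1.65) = -2.84*y^2 + 1.78*y - 2.4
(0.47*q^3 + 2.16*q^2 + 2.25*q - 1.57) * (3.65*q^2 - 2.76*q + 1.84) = 1.7155*q^5 + 6.5868*q^4 + 3.1157*q^3 - 7.9661*q^2 + 8.4732*q - 2.8888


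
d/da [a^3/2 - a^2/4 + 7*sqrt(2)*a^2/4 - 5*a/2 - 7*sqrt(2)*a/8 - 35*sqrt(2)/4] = 3*a^2/2 - a/2 + 7*sqrt(2)*a/2 - 5/2 - 7*sqrt(2)/8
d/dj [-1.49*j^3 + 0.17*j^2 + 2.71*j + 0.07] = -4.47*j^2 + 0.34*j + 2.71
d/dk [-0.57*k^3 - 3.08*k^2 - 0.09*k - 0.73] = -1.71*k^2 - 6.16*k - 0.09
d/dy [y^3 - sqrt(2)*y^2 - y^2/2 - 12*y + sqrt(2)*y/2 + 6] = 3*y^2 - 2*sqrt(2)*y - y - 12 + sqrt(2)/2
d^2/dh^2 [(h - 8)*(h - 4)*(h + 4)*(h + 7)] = 12*h^2 - 6*h - 144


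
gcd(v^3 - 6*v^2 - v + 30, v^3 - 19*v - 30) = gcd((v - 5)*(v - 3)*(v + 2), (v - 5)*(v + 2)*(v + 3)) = v^2 - 3*v - 10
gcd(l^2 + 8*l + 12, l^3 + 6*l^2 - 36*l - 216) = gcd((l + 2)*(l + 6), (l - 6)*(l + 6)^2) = l + 6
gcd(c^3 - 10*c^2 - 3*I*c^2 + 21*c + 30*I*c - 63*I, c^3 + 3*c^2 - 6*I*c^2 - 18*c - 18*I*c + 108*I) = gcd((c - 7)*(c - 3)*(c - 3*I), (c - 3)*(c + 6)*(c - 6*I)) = c - 3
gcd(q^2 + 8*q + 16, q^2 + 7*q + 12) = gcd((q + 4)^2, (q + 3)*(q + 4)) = q + 4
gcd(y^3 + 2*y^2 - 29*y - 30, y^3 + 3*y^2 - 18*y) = y + 6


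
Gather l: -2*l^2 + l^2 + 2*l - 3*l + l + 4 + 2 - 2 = 4 - l^2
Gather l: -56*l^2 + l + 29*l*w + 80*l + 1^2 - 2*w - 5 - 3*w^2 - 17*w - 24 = -56*l^2 + l*(29*w + 81) - 3*w^2 - 19*w - 28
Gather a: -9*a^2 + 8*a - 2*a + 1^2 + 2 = -9*a^2 + 6*a + 3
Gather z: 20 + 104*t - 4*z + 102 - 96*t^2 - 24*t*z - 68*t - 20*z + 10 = -96*t^2 + 36*t + z*(-24*t - 24) + 132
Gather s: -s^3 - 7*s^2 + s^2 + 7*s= -s^3 - 6*s^2 + 7*s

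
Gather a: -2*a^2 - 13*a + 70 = -2*a^2 - 13*a + 70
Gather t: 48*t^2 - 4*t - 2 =48*t^2 - 4*t - 2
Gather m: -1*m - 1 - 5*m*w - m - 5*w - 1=m*(-5*w - 2) - 5*w - 2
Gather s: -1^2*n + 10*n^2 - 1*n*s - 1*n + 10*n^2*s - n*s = 10*n^2 - 2*n + s*(10*n^2 - 2*n)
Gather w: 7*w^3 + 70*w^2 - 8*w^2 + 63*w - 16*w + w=7*w^3 + 62*w^2 + 48*w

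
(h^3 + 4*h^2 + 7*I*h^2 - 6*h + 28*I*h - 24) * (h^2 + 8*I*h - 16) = h^5 + 4*h^4 + 15*I*h^4 - 78*h^3 + 60*I*h^3 - 312*h^2 - 160*I*h^2 + 96*h - 640*I*h + 384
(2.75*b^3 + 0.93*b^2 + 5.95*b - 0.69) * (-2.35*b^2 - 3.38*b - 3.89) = -6.4625*b^5 - 11.4805*b^4 - 27.8234*b^3 - 22.1072*b^2 - 20.8133*b + 2.6841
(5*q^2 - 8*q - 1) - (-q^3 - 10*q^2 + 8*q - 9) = q^3 + 15*q^2 - 16*q + 8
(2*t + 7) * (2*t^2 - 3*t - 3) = 4*t^3 + 8*t^2 - 27*t - 21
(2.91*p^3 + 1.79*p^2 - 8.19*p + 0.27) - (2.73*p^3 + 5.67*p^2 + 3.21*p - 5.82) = 0.18*p^3 - 3.88*p^2 - 11.4*p + 6.09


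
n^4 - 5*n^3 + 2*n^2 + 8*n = n*(n - 4)*(n - 2)*(n + 1)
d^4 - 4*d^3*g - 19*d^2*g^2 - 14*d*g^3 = d*(d - 7*g)*(d + g)*(d + 2*g)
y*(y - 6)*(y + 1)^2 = y^4 - 4*y^3 - 11*y^2 - 6*y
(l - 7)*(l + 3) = l^2 - 4*l - 21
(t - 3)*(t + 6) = t^2 + 3*t - 18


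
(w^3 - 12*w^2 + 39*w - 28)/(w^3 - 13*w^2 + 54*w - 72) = (w^2 - 8*w + 7)/(w^2 - 9*w + 18)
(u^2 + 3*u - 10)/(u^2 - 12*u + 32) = (u^2 + 3*u - 10)/(u^2 - 12*u + 32)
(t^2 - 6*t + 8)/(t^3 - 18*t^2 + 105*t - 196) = (t - 2)/(t^2 - 14*t + 49)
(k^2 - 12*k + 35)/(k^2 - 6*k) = (k^2 - 12*k + 35)/(k*(k - 6))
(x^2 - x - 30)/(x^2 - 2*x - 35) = (x - 6)/(x - 7)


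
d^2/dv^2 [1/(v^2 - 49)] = 2*(3*v^2 + 49)/(v^2 - 49)^3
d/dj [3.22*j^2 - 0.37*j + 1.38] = 6.44*j - 0.37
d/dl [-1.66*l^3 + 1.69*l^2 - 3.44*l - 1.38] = -4.98*l^2 + 3.38*l - 3.44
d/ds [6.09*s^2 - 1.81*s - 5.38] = 12.18*s - 1.81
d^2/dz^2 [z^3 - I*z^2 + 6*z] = 6*z - 2*I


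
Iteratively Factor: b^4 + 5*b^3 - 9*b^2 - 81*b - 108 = (b - 4)*(b^3 + 9*b^2 + 27*b + 27) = (b - 4)*(b + 3)*(b^2 + 6*b + 9) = (b - 4)*(b + 3)^2*(b + 3)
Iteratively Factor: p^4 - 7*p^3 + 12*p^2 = (p - 4)*(p^3 - 3*p^2) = (p - 4)*(p - 3)*(p^2) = p*(p - 4)*(p - 3)*(p)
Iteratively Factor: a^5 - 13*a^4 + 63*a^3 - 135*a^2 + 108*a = (a - 3)*(a^4 - 10*a^3 + 33*a^2 - 36*a) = (a - 3)^2*(a^3 - 7*a^2 + 12*a) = (a - 4)*(a - 3)^2*(a^2 - 3*a) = (a - 4)*(a - 3)^3*(a)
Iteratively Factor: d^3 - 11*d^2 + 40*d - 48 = (d - 4)*(d^2 - 7*d + 12) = (d - 4)^2*(d - 3)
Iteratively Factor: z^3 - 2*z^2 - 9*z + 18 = (z - 2)*(z^2 - 9) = (z - 2)*(z + 3)*(z - 3)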